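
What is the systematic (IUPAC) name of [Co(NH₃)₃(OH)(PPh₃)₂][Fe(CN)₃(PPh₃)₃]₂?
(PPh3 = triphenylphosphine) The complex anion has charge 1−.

triamminehydroxobis(triphenylphosphine)cobalt(III) tricyanotris(triphenylphosphine)ferrate(II)

The complex anion is given as 1−; its ligand charges sum to -3, so Fe = +2.
With 2 anions per cation, the cation must be 2×1 = 2+.
Cation: ligand charges sum to -1; for the ion to be 2+, Co = +3.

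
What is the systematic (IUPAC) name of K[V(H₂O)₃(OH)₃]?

The 1 potassium counter-ion carries a total charge of +1, so each complex ion is 1−.
Ligand charges: 3×aqua (neutral), 3×hydroxo (-1 each); total -3. So V + (-3) = 1−, giving V = +2.
The complex ion is anionic, so vanadium takes the -ate form vanadate(II).

potassium triaquatrihydroxovanadate(II)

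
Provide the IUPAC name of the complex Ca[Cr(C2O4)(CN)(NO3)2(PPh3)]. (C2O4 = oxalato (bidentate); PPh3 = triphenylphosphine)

The 1 calcium counter-ion carries a total charge of +2, so each complex ion is 2−.
Ligand charges: 1×oxalato (-2 each), 1×cyano (-1 each), 2×nitrato (-1 each), 1×triphenylphosphine (neutral); total -5. So Cr + (-5) = 2−, giving Cr = +3.
Ligands are named alphabetically: cyano before nitrato before oxalato before triphenylphosphine.
The complex ion is anionic, so chromium takes the -ate form chromate(III).

calcium cyanodinitratooxalato(triphenylphosphine)chromate(III)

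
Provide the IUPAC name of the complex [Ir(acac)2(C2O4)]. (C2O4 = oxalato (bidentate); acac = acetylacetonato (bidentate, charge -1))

There is no counter-ion, so the complex is neutral overall.
Ligand charges: 1×oxalato (-2 each), 2×acetylacetonato (-1 each); total -4. So Ir + (-4) = 0, giving Ir = +4.
Ligands are named alphabetically: acetylacetonato before oxalato.

bis(acetylacetonato)oxalatoiridium(IV)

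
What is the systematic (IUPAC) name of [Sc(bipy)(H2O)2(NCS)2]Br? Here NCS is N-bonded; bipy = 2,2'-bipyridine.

The 1 bromide counter-ion carries a total charge of -1, so each complex ion is 1+.
Ligand charges: 2×aqua (neutral), 2×isothiocyanato (-1 each), 1×2,2'-bipyridine (neutral); total -2. So Sc + (-2) = 1+, giving Sc = +3.
Ligands are named alphabetically: aqua before bipyridine before isothiocyanato.

diaqua(2,2'-bipyridine)diisothiocyanatoscandium(III) bromide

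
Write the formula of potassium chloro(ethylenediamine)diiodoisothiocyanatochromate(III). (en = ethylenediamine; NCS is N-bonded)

K[CrCl(en)I2(NCS)]

Ligands: 1 ethylenediamine (en, neutral), 1 chloro (Cl, -1), 2 iodo (I, -1), 1 isothiocyanato (NCS, -1). Ligand charge sum = -4.
With Cr in oxidation state +3, the complex ion is [Cr...]^1−.
Charge balance with potassium (+1) requires 1 complex ion per 1 potassium.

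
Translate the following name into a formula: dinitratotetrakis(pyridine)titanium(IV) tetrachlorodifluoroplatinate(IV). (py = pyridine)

Cation [Ti…]: ligand charges -2, Ti(IV) ⇒ ion charge 2+.
Anion [Pt…]: ligand charges -6, Pt(IV) ⇒ ion charge 2−.
One 2+ cation balances one 2− anion.

[Ti(NO3)2(py)4][PtCl4F2]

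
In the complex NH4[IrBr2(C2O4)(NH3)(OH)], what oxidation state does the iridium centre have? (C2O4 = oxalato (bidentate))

1 ammonium outside the brackets (+1 each) → the complex ion is 1−.
Ligand charges: 1×OH = -1; 1×C2O4 = -2; 2×Br = -2; 1×NH3 neutral; sum -5.
Ir + (-5) = 1− ⇒ Ir is +4.

+4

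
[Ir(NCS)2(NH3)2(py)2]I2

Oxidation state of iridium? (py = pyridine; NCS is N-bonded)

+4

2 iodide outside the brackets (-1 each) → the complex ion is 2+.
Ligand charges: 2×py neutral; 2×NH3 neutral; 2×NCS = -2; sum -2.
Ir + (-2) = 2+ ⇒ Ir is +4.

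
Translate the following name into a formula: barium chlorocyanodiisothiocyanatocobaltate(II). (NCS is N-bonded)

Ba[CoCl(CN)(NCS)2]

Ligands: 2 isothiocyanato (NCS, -1), 1 cyano (CN, -1), 1 chloro (Cl, -1). Ligand charge sum = -4.
Charge balance with barium (+2) requires 1 complex ion per 1 barium.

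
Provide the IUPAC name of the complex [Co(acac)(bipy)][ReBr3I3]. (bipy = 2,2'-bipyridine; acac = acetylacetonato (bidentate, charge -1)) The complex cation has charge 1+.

(acetylacetonato)(2,2'-bipyridine)cobalt(II) tribromotriiodorhenate(V)

Both ions are complex: the cation is named first with the plain metal name, the anion second with the -ate form; each ion's ligands are alphabetised independently.
The complex cation is given as 1+; its ligand charges sum to -1, so Co = +2.
A 1:1 salt means the anion carries the equal and opposite charge, 1−.
Anion: ligand charges sum to -6; for the ion to be 1−, Re = +5.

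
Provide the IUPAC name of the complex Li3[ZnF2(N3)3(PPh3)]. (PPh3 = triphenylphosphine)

lithium triazidodifluoro(triphenylphosphine)zincate(II)

The 3 lithium counter-ions carry a total charge of +3, so each complex ion is 3−.
Ligand charges: 1×triphenylphosphine (neutral), 3×azido (-1 each), 2×fluoro (-1 each); total -5. So Zn + (-5) = 3−, giving Zn = +2.
The complex ion is anionic, so zinc takes the -ate form zincate(II).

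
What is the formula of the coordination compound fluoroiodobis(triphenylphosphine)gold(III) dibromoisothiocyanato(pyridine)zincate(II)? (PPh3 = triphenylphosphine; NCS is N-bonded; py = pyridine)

Cation [Au…]: ligand charges -2, Au(III) ⇒ ion charge 1+.
Anion [Zn…]: ligand charges -3, Zn(II) ⇒ ion charge 1−.
One 1+ cation balances one 1− anion.

[AuFI(PPh3)2][ZnBr2(NCS)(py)]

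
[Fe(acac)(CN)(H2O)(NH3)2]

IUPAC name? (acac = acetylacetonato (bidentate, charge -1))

(acetylacetonato)diammineaquacyanoiron(II)

There is no counter-ion, so the complex is neutral overall.
Ligand charges: 1×acetylacetonato (-1 each), 1×cyano (-1 each), 1×aqua (neutral), 2×ammine (neutral); total -2. So Fe + (-2) = 0, giving Fe = +2.
Ligands are named alphabetically: acetylacetonato before ammine before aqua before cyano.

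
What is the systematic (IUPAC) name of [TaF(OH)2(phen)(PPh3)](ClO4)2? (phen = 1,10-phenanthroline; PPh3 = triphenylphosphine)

The 2 perchlorate counter-ions carry a total charge of -2, so each complex ion is 2+.
Ligand charges: 2×hydroxo (-1 each), 1×1,10-phenanthroline (neutral), 1×triphenylphosphine (neutral), 1×fluoro (-1 each); total -3. So Ta + (-3) = 2+, giving Ta = +5.
Ligands are named alphabetically: fluoro before hydroxo before phenanthroline before triphenylphosphine.

fluorodihydroxo(1,10-phenanthroline)(triphenylphosphine)tantalum(V) perchlorate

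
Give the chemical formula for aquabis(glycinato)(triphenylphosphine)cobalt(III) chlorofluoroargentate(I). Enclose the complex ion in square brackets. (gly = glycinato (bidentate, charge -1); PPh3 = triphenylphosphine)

[Co(gly)2(H2O)(PPh3)][AgClF]

Cation [Co…]: ligand charges -2, Co(III) ⇒ ion charge 1+.
Anion [Ag…]: ligand charges -2, Ag(I) ⇒ ion charge 1−.
One 1+ cation balances one 1− anion.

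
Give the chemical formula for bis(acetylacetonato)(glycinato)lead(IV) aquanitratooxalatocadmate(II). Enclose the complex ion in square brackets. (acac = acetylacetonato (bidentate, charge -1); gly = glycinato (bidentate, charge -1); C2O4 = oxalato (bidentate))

Cation [Pb…]: ligand charges -3, Pb(IV) ⇒ ion charge 1+.
Anion [Cd…]: ligand charges -3, Cd(II) ⇒ ion charge 1−.
One 1+ cation balances one 1− anion.

[Pb(acac)2(gly)][Cd(C2O4)(H2O)(NO3)]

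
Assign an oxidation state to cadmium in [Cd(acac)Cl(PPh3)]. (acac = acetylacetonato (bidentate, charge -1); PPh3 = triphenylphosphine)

No counter-ion: the bracketed complex is neutral.
Ligand charges: 1×acac = -1; 1×PPh3 neutral; 1×Cl = -1; sum -2.
Cd + (-2) = 0 ⇒ Cd is +2.

+2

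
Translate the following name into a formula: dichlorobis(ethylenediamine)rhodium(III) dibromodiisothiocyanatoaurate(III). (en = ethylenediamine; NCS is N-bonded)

[RhCl2(en)2][AuBr2(NCS)2]

Cation [Rh…]: ligand charges -2, Rh(III) ⇒ ion charge 1+.
Anion [Au…]: ligand charges -4, Au(III) ⇒ ion charge 1−.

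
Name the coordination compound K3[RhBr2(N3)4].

potassium tetraazidodibromorhodate(III)

The 3 potassium counter-ions carry a total charge of +3, so each complex ion is 3−.
Ligand charges: 2×bromo (-1 each), 4×azido (-1 each); total -6. So Rh + (-6) = 3−, giving Rh = +3.
The complex ion is anionic, so rhodium takes the -ate form rhodate(III).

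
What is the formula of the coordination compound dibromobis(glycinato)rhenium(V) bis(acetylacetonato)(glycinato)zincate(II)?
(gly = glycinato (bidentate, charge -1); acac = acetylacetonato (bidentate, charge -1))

Cation [Re…]: ligand charges -4, Re(V) ⇒ ion charge 1+.
Anion [Zn…]: ligand charges -3, Zn(II) ⇒ ion charge 1−.
One 1+ cation balances one 1− anion.

[ReBr2(gly)2][Zn(acac)2(gly)]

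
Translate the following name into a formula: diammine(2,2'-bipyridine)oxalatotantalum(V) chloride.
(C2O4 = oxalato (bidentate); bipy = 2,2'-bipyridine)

Ligands: 1 oxalato (C2O4, -2), 2 ammine (NH3, neutral), 1 2,2'-bipyridine (bipy, neutral). Ligand charge sum = -2.
Charge balance with chloride (-1) requires 1 complex ion per 3 chloride.

[Ta(bipy)(C2O4)(NH3)2]Cl3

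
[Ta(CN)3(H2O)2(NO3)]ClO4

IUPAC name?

diaquatricyanonitratotantalum(V) perchlorate

The 1 perchlorate counter-ion carries a total charge of -1, so each complex ion is 1+.
Ligand charges: 2×aqua (neutral), 3×cyano (-1 each), 1×nitrato (-1 each); total -4. So Ta + (-4) = 1+, giving Ta = +5.
Ligands are named alphabetically: aqua before cyano before nitrato.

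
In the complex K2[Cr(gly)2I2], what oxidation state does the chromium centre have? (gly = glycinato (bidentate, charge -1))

+2

2 potassium outside the brackets (+1 each) → the complex ion is 2−.
Ligand charges: 2×I = -2; 2×gly = -2; sum -4.
Cr + (-4) = 2− ⇒ Cr is +2.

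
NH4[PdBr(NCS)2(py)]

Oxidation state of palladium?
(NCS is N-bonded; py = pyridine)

1 ammonium outside the brackets (+1 each) → the complex ion is 1−.
Ligand charges: 1×Br = -1; 2×NCS = -2; 1×py neutral; sum -3.
Pd + (-3) = 1− ⇒ Pd is +2.

+2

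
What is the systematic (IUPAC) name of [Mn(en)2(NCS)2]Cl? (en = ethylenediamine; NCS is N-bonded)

The 1 chloride counter-ion carries a total charge of -1, so each complex ion is 1+.
Ligand charges: 2×ethylenediamine (neutral), 2×isothiocyanato (-1 each); total -2. So Mn + (-2) = 1+, giving Mn = +3.
Ligands are named alphabetically: ethylenediamine before isothiocyanato.

bis(ethylenediamine)diisothiocyanatomanganese(III) chloride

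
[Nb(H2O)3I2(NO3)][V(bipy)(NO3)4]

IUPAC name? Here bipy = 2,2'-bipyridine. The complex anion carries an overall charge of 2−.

The complex anion is given as 2−; its ligand charges sum to -4, so V = +2.
A 1:1 salt means the cation carries the equal and opposite charge, 2+.
Cation: ligand charges sum to -3; for the ion to be 2+, Nb = +5.

triaquadiiodonitratoniobium(V) (2,2'-bipyridine)tetranitratovanadate(II)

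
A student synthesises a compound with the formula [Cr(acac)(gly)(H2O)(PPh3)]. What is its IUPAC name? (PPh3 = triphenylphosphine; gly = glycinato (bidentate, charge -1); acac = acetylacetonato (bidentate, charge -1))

There is no counter-ion, so the complex is neutral overall.
Ligand charges: 1×aqua (neutral), 1×triphenylphosphine (neutral), 1×glycinato (-1 each), 1×acetylacetonato (-1 each); total -2. So Cr + (-2) = 0, giving Cr = +2.
Ligands are named alphabetically: acetylacetonato before aqua before glycinato before triphenylphosphine.

(acetylacetonato)aqua(glycinato)(triphenylphosphine)chromium(II)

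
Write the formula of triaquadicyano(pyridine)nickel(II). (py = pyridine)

[Ni(CN)2(H2O)3(py)]

Ligands: 3 aqua (H2O, neutral), 1 pyridine (py, neutral), 2 cyano (CN, -1). Ligand charge sum = -2.
With Ni in oxidation state +2, the complex ion is [Ni...].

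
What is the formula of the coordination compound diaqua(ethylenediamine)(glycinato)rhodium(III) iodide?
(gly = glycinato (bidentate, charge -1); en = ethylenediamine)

[Rh(en)(gly)(H2O)2]I2

Ligands: 1 glycinato (gly, -1), 2 aqua (H2O, neutral), 1 ethylenediamine (en, neutral). Ligand charge sum = -1.
With Rh in oxidation state +3, the complex ion is [Rh...]^2+.
Charge balance with iodide (-1) requires 1 complex ion per 2 iodide.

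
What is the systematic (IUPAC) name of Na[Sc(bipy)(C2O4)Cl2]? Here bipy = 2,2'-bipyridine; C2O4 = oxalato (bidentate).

sodium (2,2'-bipyridine)dichlorooxalatoscandate(III)

The 1 sodium counter-ion carries a total charge of +1, so each complex ion is 1−.
Ligand charges: 1×2,2'-bipyridine (neutral), 1×oxalato (-2 each), 2×chloro (-1 each); total -4. So Sc + (-4) = 1−, giving Sc = +3.
The complex ion is anionic, so scandium takes the -ate form scandate(III).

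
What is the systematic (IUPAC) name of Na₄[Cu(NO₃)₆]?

sodium hexanitratocuprate(II)

The 4 sodium counter-ions carry a total charge of +4, so each complex ion is 4−.
Ligand charges: 6×nitrato (-1 each); total -6. So Cu + (-6) = 4−, giving Cu = +2.
The complex ion is anionic, so copper takes the -ate form cuprate(II).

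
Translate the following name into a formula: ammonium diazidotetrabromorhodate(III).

(NH4)3[RhBr4(N3)2]

Ligands: 2 azido (N3, -1), 4 bromo (Br, -1). Ligand charge sum = -6.
With Rh in oxidation state +3, the complex ion is [Rh...]^3−.
Charge balance with ammonium (+1) requires 1 complex ion per 3 ammonium.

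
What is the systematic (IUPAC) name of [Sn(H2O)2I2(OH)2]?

diaquadihydroxodiiodotin(IV)

There is no counter-ion, so the complex is neutral overall.
Ligand charges: 2×hydroxo (-1 each), 2×iodo (-1 each), 2×aqua (neutral); total -4. So Sn + (-4) = 0, giving Sn = +4.
Ligands are named alphabetically: aqua before hydroxo before iodo.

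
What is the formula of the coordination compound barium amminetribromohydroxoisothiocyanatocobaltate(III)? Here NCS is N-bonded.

Ligands: 1 hydroxo (OH, -1), 1 ammine (NH3, neutral), 1 isothiocyanato (NCS, -1), 3 bromo (Br, -1). Ligand charge sum = -5.
Charge balance with barium (+2) requires 1 complex ion per 1 barium.

Ba[CoBr3(NCS)(NH3)(OH)]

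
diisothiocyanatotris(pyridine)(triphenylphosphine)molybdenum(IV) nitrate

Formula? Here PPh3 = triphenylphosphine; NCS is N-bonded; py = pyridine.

Ligands: 1 triphenylphosphine (PPh3, neutral), 2 isothiocyanato (NCS, -1), 3 pyridine (py, neutral). Ligand charge sum = -2.
With Mo in oxidation state +4, the complex ion is [Mo...]^2+.
Charge balance with nitrate (-1) requires 1 complex ion per 2 nitrate.

[Mo(NCS)2(PPh3)(py)3](NO3)2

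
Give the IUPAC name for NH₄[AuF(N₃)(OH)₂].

ammonium azidofluorodihydroxoaurate(III)

The 1 ammonium counter-ion carries a total charge of +1, so each complex ion is 1−.
Ligand charges: 1×fluoro (-1 each), 2×hydroxo (-1 each), 1×azido (-1 each); total -4. So Au + (-4) = 1−, giving Au = +3.
Ligands are named alphabetically: azido before fluoro before hydroxo.
The complex ion is anionic, so gold takes the -ate form aurate(III).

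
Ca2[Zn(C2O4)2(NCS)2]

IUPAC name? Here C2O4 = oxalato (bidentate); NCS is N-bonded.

calcium diisothiocyanatodioxalatozincate(II)

The 2 calcium counter-ions carry a total charge of +4, so each complex ion is 4−.
Ligand charges: 2×oxalato (-2 each), 2×isothiocyanato (-1 each); total -6. So Zn + (-6) = 4−, giving Zn = +2.
Ligands are named alphabetically: isothiocyanato before oxalato.
The complex ion is anionic, so zinc takes the -ate form zincate(II).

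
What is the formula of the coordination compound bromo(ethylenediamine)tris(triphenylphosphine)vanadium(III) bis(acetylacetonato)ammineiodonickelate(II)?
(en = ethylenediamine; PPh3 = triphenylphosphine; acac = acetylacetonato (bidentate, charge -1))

Cation [V…]: ligand charges -1, V(III) ⇒ ion charge 2+.
Anion [Ni…]: ligand charges -3, Ni(II) ⇒ ion charge 1−.

[VBr(en)(PPh3)3][Ni(acac)2I(NH3)]2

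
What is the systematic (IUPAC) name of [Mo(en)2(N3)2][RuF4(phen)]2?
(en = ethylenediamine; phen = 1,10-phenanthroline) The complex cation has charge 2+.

diazidobis(ethylenediamine)molybdenum(IV) tetrafluoro(1,10-phenanthroline)ruthenate(III)

Both ions are complex: the cation is named first with the plain metal name, the anion second with the -ate form; each ion's ligands are alphabetised independently.
The complex cation is given as 2+; its ligand charges sum to -2, so Mo = +4.
With 2 anions per cation, each anion must be 2/2 = 1−.
Anion: ligand charges sum to -4; for the ion to be 1−, Ru = +3.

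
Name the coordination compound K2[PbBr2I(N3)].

potassium azidodibromoiodoplumbate(II)

The 2 potassium counter-ions carry a total charge of +2, so each complex ion is 2−.
Ligand charges: 2×bromo (-1 each), 1×iodo (-1 each), 1×azido (-1 each); total -4. So Pb + (-4) = 2−, giving Pb = +2.
Ligands are named alphabetically: azido before bromo before iodo.
The complex ion is anionic, so lead takes the -ate form plumbate(II).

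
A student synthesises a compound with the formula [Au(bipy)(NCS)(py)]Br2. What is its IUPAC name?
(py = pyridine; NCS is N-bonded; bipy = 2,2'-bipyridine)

The 2 bromide counter-ions carry a total charge of -2, so each complex ion is 2+.
Ligand charges: 1×pyridine (neutral), 1×isothiocyanato (-1 each), 1×2,2'-bipyridine (neutral); total -1. So Au + (-1) = 2+, giving Au = +3.
Ligands are named alphabetically: bipyridine before isothiocyanato before pyridine.

(2,2'-bipyridine)isothiocyanato(pyridine)gold(III) bromide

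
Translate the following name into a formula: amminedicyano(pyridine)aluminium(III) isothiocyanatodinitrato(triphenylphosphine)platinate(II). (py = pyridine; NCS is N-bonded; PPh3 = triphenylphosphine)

Cation [Al…]: ligand charges -2, Al(III) ⇒ ion charge 1+.
Anion [Pt…]: ligand charges -3, Pt(II) ⇒ ion charge 1−.
One 1+ cation balances one 1− anion.

[Al(CN)2(NH3)(py)][Pt(NCS)(NO3)2(PPh3)]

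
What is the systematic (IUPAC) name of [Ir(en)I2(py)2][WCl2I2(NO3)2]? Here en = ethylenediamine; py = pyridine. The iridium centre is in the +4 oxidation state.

(ethylenediamine)diiodobis(pyridine)iridium(IV) dichlorodiiododinitratotungstate(IV)

Both ions are complex: the cation is named first with the plain metal name, the anion second with the -ate form; each ion's ligands are alphabetised independently.
Ir is given as +4; the cation's ligand charges sum to -2, so the complex cation is 2+.
A 1:1 salt means the anion carries the equal and opposite charge, 2−.
Anion: ligand charges sum to -6; for the ion to be 2−, W = +4.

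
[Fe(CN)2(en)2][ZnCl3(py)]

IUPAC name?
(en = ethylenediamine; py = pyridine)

dicyanobis(ethylenediamine)iron(III) trichloro(pyridine)zincate(II)

Zinc is always +2 in its complexes; the anion's ligand charges sum to -3, so the complex anion is 1−.
A 1:1 salt means the cation carries the equal and opposite charge, 1+.
Cation: ligand charges sum to -2; for the ion to be 1+, Fe = +3.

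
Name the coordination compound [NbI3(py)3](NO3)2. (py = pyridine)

The 2 nitrate counter-ions carry a total charge of -2, so each complex ion is 2+.
Ligand charges: 3×pyridine (neutral), 3×iodo (-1 each); total -3. So Nb + (-3) = 2+, giving Nb = +5.
Ligands are named alphabetically: iodo before pyridine.

triiodotris(pyridine)niobium(V) nitrate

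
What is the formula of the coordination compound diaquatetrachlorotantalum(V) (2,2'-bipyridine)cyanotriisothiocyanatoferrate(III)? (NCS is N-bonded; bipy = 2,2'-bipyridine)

[TaCl4(H2O)2][Fe(bipy)(CN)(NCS)3]

Cation [Ta…]: ligand charges -4, Ta(V) ⇒ ion charge 1+.
Anion [Fe…]: ligand charges -4, Fe(III) ⇒ ion charge 1−.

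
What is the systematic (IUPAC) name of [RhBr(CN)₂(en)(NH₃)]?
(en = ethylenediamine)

amminebromodicyano(ethylenediamine)rhodium(III)

There is no counter-ion, so the complex is neutral overall.
Ligand charges: 1×ammine (neutral), 2×cyano (-1 each), 1×bromo (-1 each), 1×ethylenediamine (neutral); total -3. So Rh + (-3) = 0, giving Rh = +3.
Ligands are named alphabetically: ammine before bromo before cyano before ethylenediamine.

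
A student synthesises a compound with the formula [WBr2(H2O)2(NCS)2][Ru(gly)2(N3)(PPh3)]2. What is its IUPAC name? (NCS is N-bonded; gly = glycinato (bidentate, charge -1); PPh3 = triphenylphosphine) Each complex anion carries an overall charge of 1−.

diaquadibromodiisothiocyanatotungsten(VI) azidobis(glycinato)(triphenylphosphine)ruthenate(II)

Both ions are complex: the cation is named first with the plain metal name, the anion second with the -ate form; each ion's ligands are alphabetised independently.
The complex anion is given as 1−; its ligand charges sum to -3, so Ru = +2.
With 2 anions per cation, the cation must be 2×1 = 2+.
Cation: ligand charges sum to -4; for the ion to be 2+, W = +6.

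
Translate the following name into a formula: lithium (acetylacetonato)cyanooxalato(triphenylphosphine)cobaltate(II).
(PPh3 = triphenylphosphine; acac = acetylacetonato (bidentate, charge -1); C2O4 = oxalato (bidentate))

Ligands: 1 triphenylphosphine (PPh3, neutral), 1 acetylacetonato (acac, -1), 1 cyano (CN, -1), 1 oxalato (C2O4, -2). Ligand charge sum = -4.
Charge balance with lithium (+1) requires 1 complex ion per 2 lithium.

Li2[Co(acac)(C2O4)(CN)(PPh3)]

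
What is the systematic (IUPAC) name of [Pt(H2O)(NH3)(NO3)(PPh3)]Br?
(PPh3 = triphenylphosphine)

ammineaquanitrato(triphenylphosphine)platinum(II) bromide

The 1 bromide counter-ion carries a total charge of -1, so each complex ion is 1+.
Ligand charges: 1×aqua (neutral), 1×nitrato (-1 each), 1×ammine (neutral), 1×triphenylphosphine (neutral); total -1. So Pt + (-1) = 1+, giving Pt = +2.
Ligands are named alphabetically: ammine before aqua before nitrato before triphenylphosphine.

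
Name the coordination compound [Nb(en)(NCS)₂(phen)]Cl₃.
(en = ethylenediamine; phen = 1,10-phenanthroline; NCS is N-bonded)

The 3 chloride counter-ions carry a total charge of -3, so each complex ion is 3+.
Ligand charges: 1×ethylenediamine (neutral), 1×1,10-phenanthroline (neutral), 2×isothiocyanato (-1 each); total -2. So Nb + (-2) = 3+, giving Nb = +5.
Ligands are named alphabetically: ethylenediamine before isothiocyanato before phenanthroline.

(ethylenediamine)diisothiocyanato(1,10-phenanthroline)niobium(V) chloride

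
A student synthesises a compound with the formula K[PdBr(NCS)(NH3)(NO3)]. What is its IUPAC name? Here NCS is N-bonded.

The 1 potassium counter-ion carries a total charge of +1, so each complex ion is 1−.
Ligand charges: 1×ammine (neutral), 1×bromo (-1 each), 1×nitrato (-1 each), 1×isothiocyanato (-1 each); total -3. So Pd + (-3) = 1−, giving Pd = +2.
Ligands are named alphabetically: ammine before bromo before isothiocyanato before nitrato.
The complex ion is anionic, so palladium takes the -ate form palladate(II).

potassium amminebromoisothiocyanatonitratopalladate(II)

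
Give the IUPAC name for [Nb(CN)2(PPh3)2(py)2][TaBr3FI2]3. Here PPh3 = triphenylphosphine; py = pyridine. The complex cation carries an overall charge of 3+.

dicyanobis(pyridine)bis(triphenylphosphine)niobium(V) tribromofluorodiiodotantalate(V)

Both ions are complex: the cation is named first with the plain metal name, the anion second with the -ate form; each ion's ligands are alphabetised independently.
The complex cation is given as 3+; its ligand charges sum to -2, so Nb = +5.
With 3 anions per cation, each anion must be 3/3 = 1−.
Anion: ligand charges sum to -6; for the ion to be 1−, Ta = +5.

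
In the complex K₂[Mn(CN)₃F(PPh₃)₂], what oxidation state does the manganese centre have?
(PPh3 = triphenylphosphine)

+2

2 potassium outside the brackets (+1 each) → the complex ion is 2−.
Ligand charges: 2×PPh3 neutral; 3×CN = -3; 1×F = -1; sum -4.
Mn + (-4) = 2− ⇒ Mn is +2.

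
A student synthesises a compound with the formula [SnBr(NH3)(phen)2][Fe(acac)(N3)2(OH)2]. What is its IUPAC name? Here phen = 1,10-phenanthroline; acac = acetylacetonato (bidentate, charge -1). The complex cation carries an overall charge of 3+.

amminebromobis(1,10-phenanthroline)tin(IV) (acetylacetonato)diazidodihydroxoferrate(II)

Both ions are complex: the cation is named first with the plain metal name, the anion second with the -ate form; each ion's ligands are alphabetised independently.
The complex cation is given as 3+; its ligand charges sum to -1, so Sn = +4.
A 1:1 salt means the anion carries the equal and opposite charge, 3−.
Anion: ligand charges sum to -5; for the ion to be 3−, Fe = +2.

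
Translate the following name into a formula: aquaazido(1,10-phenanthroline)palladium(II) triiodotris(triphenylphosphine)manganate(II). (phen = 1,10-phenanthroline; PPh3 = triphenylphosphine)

Cation [Pd…]: ligand charges -1, Pd(II) ⇒ ion charge 1+.
Anion [Mn…]: ligand charges -3, Mn(II) ⇒ ion charge 1−.
One 1+ cation balances one 1− anion.

[Pd(H2O)(N3)(phen)][MnI3(PPh3)3]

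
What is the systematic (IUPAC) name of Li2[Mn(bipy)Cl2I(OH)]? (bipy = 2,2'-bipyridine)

The 2 lithium counter-ions carry a total charge of +2, so each complex ion is 2−.
Ligand charges: 2×chloro (-1 each), 1×iodo (-1 each), 1×2,2'-bipyridine (neutral), 1×hydroxo (-1 each); total -4. So Mn + (-4) = 2−, giving Mn = +2.
Ligands are named alphabetically: bipyridine before chloro before hydroxo before iodo.
The complex ion is anionic, so manganese takes the -ate form manganate(II).

lithium (2,2'-bipyridine)dichlorohydroxoiodomanganate(II)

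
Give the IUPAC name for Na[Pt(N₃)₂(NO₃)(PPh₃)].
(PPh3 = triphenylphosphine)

sodium diazidonitrato(triphenylphosphine)platinate(II)

The 1 sodium counter-ion carries a total charge of +1, so each complex ion is 1−.
Ligand charges: 2×azido (-1 each), 1×nitrato (-1 each), 1×triphenylphosphine (neutral); total -3. So Pt + (-3) = 1−, giving Pt = +2.
The complex ion is anionic, so platinum takes the -ate form platinate(II).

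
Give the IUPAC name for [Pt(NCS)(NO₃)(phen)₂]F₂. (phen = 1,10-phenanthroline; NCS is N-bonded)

isothiocyanatonitratobis(1,10-phenanthroline)platinum(IV) fluoride

The 2 fluoride counter-ions carry a total charge of -2, so each complex ion is 2+.
Ligand charges: 2×1,10-phenanthroline (neutral), 1×nitrato (-1 each), 1×isothiocyanato (-1 each); total -2. So Pt + (-2) = 2+, giving Pt = +4.
Ligands are named alphabetically: isothiocyanato before nitrato before phenanthroline.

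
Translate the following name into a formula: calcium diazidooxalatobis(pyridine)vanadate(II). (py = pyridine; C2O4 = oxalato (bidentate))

Ca[V(C2O4)(N3)2(py)2]

Ligands: 2 pyridine (py, neutral), 2 azido (N3, -1), 1 oxalato (C2O4, -2). Ligand charge sum = -4.
With V in oxidation state +2, the complex ion is [V...]^2−.
Charge balance with calcium (+2) requires 1 complex ion per 1 calcium.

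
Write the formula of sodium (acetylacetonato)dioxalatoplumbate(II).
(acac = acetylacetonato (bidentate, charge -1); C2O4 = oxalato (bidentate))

Ligands: 1 acetylacetonato (acac, -1), 2 oxalato (C2O4, -2). Ligand charge sum = -5.
With Pb in oxidation state +2, the complex ion is [Pb...]^3−.
Charge balance with sodium (+1) requires 1 complex ion per 3 sodium.

Na3[Pb(acac)(C2O4)2]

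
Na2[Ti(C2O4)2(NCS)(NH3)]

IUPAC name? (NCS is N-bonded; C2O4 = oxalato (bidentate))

The 2 sodium counter-ions carry a total charge of +2, so each complex ion is 2−.
Ligand charges: 1×isothiocyanato (-1 each), 2×oxalato (-2 each), 1×ammine (neutral); total -5. So Ti + (-5) = 2−, giving Ti = +3.
The complex ion is anionic, so titanium takes the -ate form titanate(III).

sodium ammineisothiocyanatodioxalatotitanate(III)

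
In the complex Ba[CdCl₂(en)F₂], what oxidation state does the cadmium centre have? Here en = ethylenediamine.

+2

1 barium outside the brackets (+2 each) → the complex ion is 2−.
Ligand charges: 1×en neutral; 2×F = -2; 2×Cl = -2; sum -4.
Cd + (-4) = 2− ⇒ Cd is +2.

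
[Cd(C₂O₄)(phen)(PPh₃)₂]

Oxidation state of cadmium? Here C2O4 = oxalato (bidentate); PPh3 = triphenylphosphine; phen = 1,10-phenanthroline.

No counter-ion: the bracketed complex is neutral.
Ligand charges: 1×C2O4 = -2; 2×PPh3 neutral; 1×phen neutral; sum -2.
Cd + (-2) = 0 ⇒ Cd is +2.

+2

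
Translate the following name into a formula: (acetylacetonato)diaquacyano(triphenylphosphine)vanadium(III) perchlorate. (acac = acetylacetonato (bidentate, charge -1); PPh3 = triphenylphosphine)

[V(acac)(CN)(H2O)2(PPh3)]ClO4

Ligands: 1 acetylacetonato (acac, -1), 1 triphenylphosphine (PPh3, neutral), 2 aqua (H2O, neutral), 1 cyano (CN, -1). Ligand charge sum = -2.
With V in oxidation state +3, the complex ion is [V...]^1+.
Charge balance with perchlorate (-1) requires 1 complex ion per 1 perchlorate.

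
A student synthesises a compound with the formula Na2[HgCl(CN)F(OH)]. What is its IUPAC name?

The 2 sodium counter-ions carry a total charge of +2, so each complex ion is 2−.
Ligand charges: 1×chloro (-1 each), 1×cyano (-1 each), 1×hydroxo (-1 each), 1×fluoro (-1 each); total -4. So Hg + (-4) = 2−, giving Hg = +2.
The complex ion is anionic, so mercury takes the -ate form mercurate(II).

sodium chlorocyanofluorohydroxomercurate(II)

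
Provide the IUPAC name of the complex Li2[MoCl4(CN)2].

The 2 lithium counter-ions carry a total charge of +2, so each complex ion is 2−.
Ligand charges: 2×cyano (-1 each), 4×chloro (-1 each); total -6. So Mo + (-6) = 2−, giving Mo = +4.
The complex ion is anionic, so molybdenum takes the -ate form molybdate(IV).

lithium tetrachlorodicyanomolybdate(IV)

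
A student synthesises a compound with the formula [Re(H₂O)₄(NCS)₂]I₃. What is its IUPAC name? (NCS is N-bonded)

The 3 iodide counter-ions carry a total charge of -3, so each complex ion is 3+.
Ligand charges: 4×aqua (neutral), 2×isothiocyanato (-1 each); total -2. So Re + (-2) = 3+, giving Re = +5.
Ligands are named alphabetically: aqua before isothiocyanato.

tetraaquadiisothiocyanatorhenium(V) iodide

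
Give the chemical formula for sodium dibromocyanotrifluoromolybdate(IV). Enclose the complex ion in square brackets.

Na2[MoBr2(CN)F3]

Ligands: 3 fluoro (F, -1), 2 bromo (Br, -1), 1 cyano (CN, -1). Ligand charge sum = -6.
With Mo in oxidation state +4, the complex ion is [Mo...]^2−.
Charge balance with sodium (+1) requires 1 complex ion per 2 sodium.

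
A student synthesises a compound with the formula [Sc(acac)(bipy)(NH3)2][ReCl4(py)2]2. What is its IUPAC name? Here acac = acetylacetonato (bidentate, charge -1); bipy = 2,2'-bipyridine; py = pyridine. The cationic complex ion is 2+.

The complex cation is given as 2+; its ligand charges sum to -1, so Sc = +3.
With 2 anions per cation, each anion must be 2/2 = 1−.
Anion: ligand charges sum to -4; for the ion to be 1−, Re = +3.

(acetylacetonato)diammine(2,2'-bipyridine)scandium(III) tetrachlorobis(pyridine)rhenate(III)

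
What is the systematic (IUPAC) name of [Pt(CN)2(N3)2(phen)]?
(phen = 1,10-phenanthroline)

diazidodicyano(1,10-phenanthroline)platinum(IV)

There is no counter-ion, so the complex is neutral overall.
Ligand charges: 2×azido (-1 each), 2×cyano (-1 each), 1×1,10-phenanthroline (neutral); total -4. So Pt + (-4) = 0, giving Pt = +4.
Ligands are named alphabetically: azido before cyano before phenanthroline.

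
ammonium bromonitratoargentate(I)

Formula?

Ligands: 1 bromo (Br, -1), 1 nitrato (NO3, -1). Ligand charge sum = -2.
Charge balance with ammonium (+1) requires 1 complex ion per 1 ammonium.

NH4[AgBr(NO3)]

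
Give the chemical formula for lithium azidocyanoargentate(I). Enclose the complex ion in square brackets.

Li[Ag(CN)(N3)]

Ligands: 1 azido (N3, -1), 1 cyano (CN, -1). Ligand charge sum = -2.
Charge balance with lithium (+1) requires 1 complex ion per 1 lithium.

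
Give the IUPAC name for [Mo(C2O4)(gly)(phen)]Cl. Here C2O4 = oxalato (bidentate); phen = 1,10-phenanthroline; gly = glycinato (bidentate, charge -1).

(glycinato)oxalato(1,10-phenanthroline)molybdenum(IV) chloride

The 1 chloride counter-ion carries a total charge of -1, so each complex ion is 1+.
Ligand charges: 1×oxalato (-2 each), 1×1,10-phenanthroline (neutral), 1×glycinato (-1 each); total -3. So Mo + (-3) = 1+, giving Mo = +4.
Ligands are named alphabetically: glycinato before oxalato before phenanthroline.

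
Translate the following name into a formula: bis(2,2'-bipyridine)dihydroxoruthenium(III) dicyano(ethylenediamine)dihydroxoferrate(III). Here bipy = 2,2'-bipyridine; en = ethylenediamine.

[Ru(bipy)2(OH)2][Fe(CN)2(en)(OH)2]

Cation [Ru…]: ligand charges -2, Ru(III) ⇒ ion charge 1+.
Anion [Fe…]: ligand charges -4, Fe(III) ⇒ ion charge 1−.
One 1+ cation balances one 1− anion.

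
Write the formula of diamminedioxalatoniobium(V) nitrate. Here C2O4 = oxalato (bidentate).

Ligands: 2 oxalato (C2O4, -2), 2 ammine (NH3, neutral). Ligand charge sum = -4.
With Nb in oxidation state +5, the complex ion is [Nb...]^1+.
Charge balance with nitrate (-1) requires 1 complex ion per 1 nitrate.

[Nb(C2O4)2(NH3)2]NO3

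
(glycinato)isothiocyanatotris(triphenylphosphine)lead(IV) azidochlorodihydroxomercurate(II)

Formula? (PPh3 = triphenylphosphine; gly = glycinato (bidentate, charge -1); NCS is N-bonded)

Cation [Pb…]: ligand charges -2, Pb(IV) ⇒ ion charge 2+.
Anion [Hg…]: ligand charges -4, Hg(II) ⇒ ion charge 2−.
One 2+ cation balances one 2− anion.

[Pb(gly)(NCS)(PPh3)3][HgCl(N3)(OH)2]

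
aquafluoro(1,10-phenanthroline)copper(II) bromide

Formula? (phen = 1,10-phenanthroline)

[CuF(H2O)(phen)]Br

Ligands: 1 fluoro (F, -1), 1 aqua (H2O, neutral), 1 1,10-phenanthroline (phen, neutral). Ligand charge sum = -1.
Charge balance with bromide (-1) requires 1 complex ion per 1 bromide.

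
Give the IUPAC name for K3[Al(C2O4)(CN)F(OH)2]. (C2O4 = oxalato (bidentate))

The 3 potassium counter-ions carry a total charge of +3, so each complex ion is 3−.
Ligand charges: 1×cyano (-1 each), 1×oxalato (-2 each), 2×hydroxo (-1 each), 1×fluoro (-1 each); total -6. So Al + (-6) = 3−, giving Al = +3.
Ligands are named alphabetically: cyano before fluoro before hydroxo before oxalato.
The complex ion is anionic, so aluminium takes the -ate form aluminate(III).

potassium cyanofluorodihydroxooxalatoaluminate(III)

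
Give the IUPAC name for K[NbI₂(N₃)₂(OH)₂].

The 1 potassium counter-ion carries a total charge of +1, so each complex ion is 1−.
Ligand charges: 2×azido (-1 each), 2×hydroxo (-1 each), 2×iodo (-1 each); total -6. So Nb + (-6) = 1−, giving Nb = +5.
The complex ion is anionic, so niobium takes the -ate form niobate(V).

potassium diazidodihydroxodiiodoniobate(V)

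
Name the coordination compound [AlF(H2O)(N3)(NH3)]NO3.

The 1 nitrate counter-ion carries a total charge of -1, so each complex ion is 1+.
Ligand charges: 1×azido (-1 each), 1×fluoro (-1 each), 1×ammine (neutral), 1×aqua (neutral); total -2. So Al + (-2) = 1+, giving Al = +3.
Ligands are named alphabetically: ammine before aqua before azido before fluoro.

ammineaquaazidofluoroaluminium(III) nitrate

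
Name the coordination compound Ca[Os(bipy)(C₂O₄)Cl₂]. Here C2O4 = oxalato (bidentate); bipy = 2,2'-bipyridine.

calcium (2,2'-bipyridine)dichlorooxalatoosmate(II)

The 1 calcium counter-ion carries a total charge of +2, so each complex ion is 2−.
Ligand charges: 2×chloro (-1 each), 1×oxalato (-2 each), 1×2,2'-bipyridine (neutral); total -4. So Os + (-4) = 2−, giving Os = +2.
Ligands are named alphabetically: bipyridine before chloro before oxalato.
The complex ion is anionic, so osmium takes the -ate form osmate(II).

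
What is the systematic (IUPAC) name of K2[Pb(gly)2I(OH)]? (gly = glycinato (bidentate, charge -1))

The 2 potassium counter-ions carry a total charge of +2, so each complex ion is 2−.
Ligand charges: 1×hydroxo (-1 each), 1×iodo (-1 each), 2×glycinato (-1 each); total -4. So Pb + (-4) = 2−, giving Pb = +2.
Ligands are named alphabetically: glycinato before hydroxo before iodo.
The complex ion is anionic, so lead takes the -ate form plumbate(II).

potassium bis(glycinato)hydroxoiodoplumbate(II)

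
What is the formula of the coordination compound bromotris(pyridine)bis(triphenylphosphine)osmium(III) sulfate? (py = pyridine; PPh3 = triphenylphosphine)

Ligands: 1 bromo (Br, -1), 3 pyridine (py, neutral), 2 triphenylphosphine (PPh3, neutral). Ligand charge sum = -1.
With Os in oxidation state +3, the complex ion is [Os...]^2+.
Charge balance with sulfate (-2) requires 1 complex ion per 1 sulfate.

[OsBr(PPh3)2(py)3]SO4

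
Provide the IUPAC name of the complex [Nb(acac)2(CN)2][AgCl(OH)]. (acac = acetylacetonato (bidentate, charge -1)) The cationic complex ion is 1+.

Both ions are complex: the cation is named first with the plain metal name, the anion second with the -ate form; each ion's ligands are alphabetised independently.
The complex cation is given as 1+; its ligand charges sum to -4, so Nb = +5.
A 1:1 salt means the anion carries the equal and opposite charge, 1−.
Anion: ligand charges sum to -2; for the ion to be 1−, Ag = +1.

bis(acetylacetonato)dicyanoniobium(V) chlorohydroxoargentate(I)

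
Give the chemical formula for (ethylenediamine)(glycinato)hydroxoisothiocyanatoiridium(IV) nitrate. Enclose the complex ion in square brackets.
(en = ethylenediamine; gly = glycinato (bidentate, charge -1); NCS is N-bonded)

Ligands: 1 hydroxo (OH, -1), 1 ethylenediamine (en, neutral), 1 glycinato (gly, -1), 1 isothiocyanato (NCS, -1). Ligand charge sum = -3.
With Ir in oxidation state +4, the complex ion is [Ir...]^1+.
Charge balance with nitrate (-1) requires 1 complex ion per 1 nitrate.

[Ir(en)(gly)(NCS)(OH)]NO3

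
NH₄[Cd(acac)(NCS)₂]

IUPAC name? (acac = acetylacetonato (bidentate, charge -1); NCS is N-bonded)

The 1 ammonium counter-ion carries a total charge of +1, so each complex ion is 1−.
Ligand charges: 1×acetylacetonato (-1 each), 2×isothiocyanato (-1 each); total -3. So Cd + (-3) = 1−, giving Cd = +2.
The complex ion is anionic, so cadmium takes the -ate form cadmate(II).

ammonium (acetylacetonato)diisothiocyanatocadmate(II)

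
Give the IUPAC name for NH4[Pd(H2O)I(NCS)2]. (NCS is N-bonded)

The 1 ammonium counter-ion carries a total charge of +1, so each complex ion is 1−.
Ligand charges: 1×iodo (-1 each), 1×aqua (neutral), 2×isothiocyanato (-1 each); total -3. So Pd + (-3) = 1−, giving Pd = +2.
The complex ion is anionic, so palladium takes the -ate form palladate(II).

ammonium aquaiododiisothiocyanatopalladate(II)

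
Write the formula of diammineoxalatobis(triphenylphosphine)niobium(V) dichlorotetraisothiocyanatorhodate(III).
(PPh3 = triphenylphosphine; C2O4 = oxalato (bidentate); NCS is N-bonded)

[Nb(C2O4)(NH3)2(PPh3)2][RhCl2(NCS)4]

Cation [Nb…]: ligand charges -2, Nb(V) ⇒ ion charge 3+.
Anion [Rh…]: ligand charges -6, Rh(III) ⇒ ion charge 3−.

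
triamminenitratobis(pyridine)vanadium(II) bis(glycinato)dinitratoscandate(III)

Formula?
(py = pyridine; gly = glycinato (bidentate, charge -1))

[V(NH3)3(NO3)(py)2][Sc(gly)2(NO3)2]

Cation [V…]: ligand charges -1, V(II) ⇒ ion charge 1+.
Anion [Sc…]: ligand charges -4, Sc(III) ⇒ ion charge 1−.
One 1+ cation balances one 1− anion.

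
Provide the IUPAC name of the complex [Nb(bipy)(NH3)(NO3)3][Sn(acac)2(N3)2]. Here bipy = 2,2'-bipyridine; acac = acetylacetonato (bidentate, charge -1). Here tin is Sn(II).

Sn is given as +2; the anion's ligand charges sum to -4, so the complex anion is 2−.
A 1:1 salt means the cation carries the equal and opposite charge, 2+.
Cation: ligand charges sum to -3; for the ion to be 2+, Nb = +5.

ammine(2,2'-bipyridine)trinitratoniobium(V) bis(acetylacetonato)diazidostannate(II)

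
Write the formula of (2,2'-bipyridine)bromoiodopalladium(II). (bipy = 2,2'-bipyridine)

[Pd(bipy)BrI]

Ligands: 1 bromo (Br, -1), 1 2,2'-bipyridine (bipy, neutral), 1 iodo (I, -1). Ligand charge sum = -2.
With Pd in oxidation state +2, the complex ion is [Pd...].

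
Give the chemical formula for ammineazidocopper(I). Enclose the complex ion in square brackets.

[Cu(N3)(NH3)]

Ligands: 1 ammine (NH3, neutral), 1 azido (N3, -1). Ligand charge sum = -1.
With Cu in oxidation state +1, the complex ion is [Cu...].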